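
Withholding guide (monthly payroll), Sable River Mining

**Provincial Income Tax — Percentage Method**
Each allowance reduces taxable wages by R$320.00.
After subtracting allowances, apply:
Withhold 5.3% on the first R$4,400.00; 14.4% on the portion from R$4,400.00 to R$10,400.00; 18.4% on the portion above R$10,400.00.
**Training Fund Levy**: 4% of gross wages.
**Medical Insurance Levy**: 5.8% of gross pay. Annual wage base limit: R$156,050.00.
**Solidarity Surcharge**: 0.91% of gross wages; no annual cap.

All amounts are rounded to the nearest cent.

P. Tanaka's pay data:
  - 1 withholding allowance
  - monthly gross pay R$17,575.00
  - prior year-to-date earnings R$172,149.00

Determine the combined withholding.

R$3,221.45

Provincial Income Tax: taxable = R$17,575.00 − 1×R$320.00 = R$17,255.00
  R$1,097.20 + 18.4% × (R$17,255.00 − R$10,400.00) = R$1,097.20 + 18.4% × R$6,855.00 = R$2,358.52
Training Fund Levy: 4% × R$17,575.00 = R$703.00
Medical Insurance Levy: YTD R$172,149.00 ≥ cap R$156,050.00 → R$0.00
Solidarity Surcharge: 0.91% × R$17,575.00 = R$159.93
Total: R$2,358.52 + R$703.00 + R$0.00 + R$159.93 = R$3,221.45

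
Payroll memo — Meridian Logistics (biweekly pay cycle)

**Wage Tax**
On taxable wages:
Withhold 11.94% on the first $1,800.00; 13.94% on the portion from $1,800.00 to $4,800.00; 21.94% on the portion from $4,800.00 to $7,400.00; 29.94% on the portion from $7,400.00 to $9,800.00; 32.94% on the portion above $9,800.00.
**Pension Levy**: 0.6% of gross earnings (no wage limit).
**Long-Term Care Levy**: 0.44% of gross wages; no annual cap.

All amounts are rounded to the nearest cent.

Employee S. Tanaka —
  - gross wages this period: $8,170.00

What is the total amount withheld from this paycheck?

$1,519.07

Wage Tax: taxable = $8,170.00
  $1,203.56 + 29.94% × ($8,170.00 − $7,400.00) = $1,203.56 + 29.94% × $770.00 = $1,434.10
Pension Levy: 0.6% × $8,170.00 = $49.02
Long-Term Care Levy: 0.44% × $8,170.00 = $35.95
Total: $1,434.10 + $49.02 + $35.95 = $1,519.07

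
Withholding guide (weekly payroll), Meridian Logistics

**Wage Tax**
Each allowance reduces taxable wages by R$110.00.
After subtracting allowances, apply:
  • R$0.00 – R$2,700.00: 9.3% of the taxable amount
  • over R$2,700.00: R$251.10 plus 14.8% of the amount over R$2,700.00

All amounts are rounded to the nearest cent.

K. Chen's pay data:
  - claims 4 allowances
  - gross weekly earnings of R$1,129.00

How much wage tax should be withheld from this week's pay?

Wage Tax: taxable = R$1,129.00 − 4×R$110.00 = R$689.00
  9.3% × R$689.00 = R$64.08

R$64.08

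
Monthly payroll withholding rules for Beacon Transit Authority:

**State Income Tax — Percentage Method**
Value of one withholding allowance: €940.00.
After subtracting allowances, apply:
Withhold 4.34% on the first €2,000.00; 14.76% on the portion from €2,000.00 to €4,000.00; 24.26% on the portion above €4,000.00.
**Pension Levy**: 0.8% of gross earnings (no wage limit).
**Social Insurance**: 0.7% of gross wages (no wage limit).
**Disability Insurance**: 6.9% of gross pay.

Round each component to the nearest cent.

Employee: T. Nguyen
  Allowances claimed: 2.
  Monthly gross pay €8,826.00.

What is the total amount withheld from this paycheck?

State Income Tax: taxable = €8,826.00 − 2×€940.00 = €6,946.00
  €382.00 + 24.26% × (€6,946.00 − €4,000.00) = €382.00 + 24.26% × €2,946.00 = €1,096.70
Pension Levy: 0.8% × €8,826.00 = €70.61
Social Insurance: 0.7% × €8,826.00 = €61.78
Disability Insurance: 6.9% × €8,826.00 = €608.99
Total: €1,096.70 + €70.61 + €61.78 + €608.99 = €1,838.08

€1,838.08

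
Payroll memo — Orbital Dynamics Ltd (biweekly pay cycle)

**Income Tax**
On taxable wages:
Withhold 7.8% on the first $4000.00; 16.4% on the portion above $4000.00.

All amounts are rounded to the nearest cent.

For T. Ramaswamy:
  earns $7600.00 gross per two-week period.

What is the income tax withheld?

$902.40

Income Tax: taxable = $7600.00
  $312.00 + 16.4% × ($7600.00 − $4000.00) = $312.00 + 16.4% × $3600.00 = $902.40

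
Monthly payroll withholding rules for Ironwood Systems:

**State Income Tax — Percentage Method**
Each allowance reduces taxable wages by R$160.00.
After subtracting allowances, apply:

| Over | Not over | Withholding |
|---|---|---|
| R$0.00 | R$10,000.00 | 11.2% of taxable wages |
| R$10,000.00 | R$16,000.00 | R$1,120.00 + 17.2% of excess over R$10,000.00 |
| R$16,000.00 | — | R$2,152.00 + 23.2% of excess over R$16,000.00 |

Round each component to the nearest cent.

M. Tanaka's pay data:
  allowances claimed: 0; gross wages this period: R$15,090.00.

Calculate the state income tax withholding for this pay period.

State Income Tax: taxable = R$15,090.00
  R$1,120.00 + 17.2% × (R$15,090.00 − R$10,000.00) = R$1,120.00 + 17.2% × R$5,090.00 = R$1,995.48

R$1,995.48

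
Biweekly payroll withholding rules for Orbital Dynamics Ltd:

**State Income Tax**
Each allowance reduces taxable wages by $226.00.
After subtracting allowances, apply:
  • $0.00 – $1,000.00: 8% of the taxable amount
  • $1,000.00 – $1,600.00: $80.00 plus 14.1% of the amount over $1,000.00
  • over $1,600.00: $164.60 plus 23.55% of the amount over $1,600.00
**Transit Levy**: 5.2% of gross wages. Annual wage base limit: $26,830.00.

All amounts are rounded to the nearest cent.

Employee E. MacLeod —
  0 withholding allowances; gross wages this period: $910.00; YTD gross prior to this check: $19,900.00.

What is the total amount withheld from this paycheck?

State Income Tax: taxable = $910.00
  8% × $910.00 = $72.80
Transit Levy: 5.2% × $910.00 = $47.32
Total: $72.80 + $47.32 = $120.12

$120.12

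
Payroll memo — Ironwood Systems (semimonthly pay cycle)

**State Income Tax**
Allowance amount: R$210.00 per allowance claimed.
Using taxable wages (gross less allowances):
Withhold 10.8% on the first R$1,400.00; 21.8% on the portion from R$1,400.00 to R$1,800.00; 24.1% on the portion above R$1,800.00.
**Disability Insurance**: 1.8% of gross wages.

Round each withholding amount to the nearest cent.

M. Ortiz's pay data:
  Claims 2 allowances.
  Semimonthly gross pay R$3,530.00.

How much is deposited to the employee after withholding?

R$2,912.35

State Income Tax: taxable = R$3,530.00 − 2×R$210.00 = R$3,110.00
  R$238.40 + 24.1% × (R$3,110.00 − R$1,800.00) = R$238.40 + 24.1% × R$1,310.00 = R$554.11
Disability Insurance: 1.8% × R$3,530.00 = R$63.54
Total withheld: R$554.11 + R$63.54 = R$617.65
Net pay: R$3,530.00 − R$617.65 = R$2,912.35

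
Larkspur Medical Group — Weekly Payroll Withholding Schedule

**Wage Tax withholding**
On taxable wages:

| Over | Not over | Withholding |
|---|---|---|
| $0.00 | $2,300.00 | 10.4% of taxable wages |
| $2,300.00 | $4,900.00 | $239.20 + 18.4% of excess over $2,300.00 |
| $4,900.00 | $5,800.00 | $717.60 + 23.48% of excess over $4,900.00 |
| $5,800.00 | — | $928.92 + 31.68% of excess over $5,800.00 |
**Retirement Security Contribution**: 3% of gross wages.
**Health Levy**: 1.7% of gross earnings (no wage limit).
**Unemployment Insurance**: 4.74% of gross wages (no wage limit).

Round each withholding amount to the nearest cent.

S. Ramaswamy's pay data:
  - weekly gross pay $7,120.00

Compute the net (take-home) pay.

$5,100.77

Wage Tax: taxable = $7,120.00
  $928.92 + 31.68% × ($7,120.00 − $5,800.00) = $928.92 + 31.68% × $1,320.00 = $1,347.10
Retirement Security Contribution: 3% × $7,120.00 = $213.60
Health Levy: 1.7% × $7,120.00 = $121.04
Unemployment Insurance: 4.74% × $7,120.00 = $337.49
Total withheld: $1,347.10 + $213.60 + $121.04 + $337.49 = $2,019.23
Net pay: $7,120.00 − $2,019.23 = $5,100.77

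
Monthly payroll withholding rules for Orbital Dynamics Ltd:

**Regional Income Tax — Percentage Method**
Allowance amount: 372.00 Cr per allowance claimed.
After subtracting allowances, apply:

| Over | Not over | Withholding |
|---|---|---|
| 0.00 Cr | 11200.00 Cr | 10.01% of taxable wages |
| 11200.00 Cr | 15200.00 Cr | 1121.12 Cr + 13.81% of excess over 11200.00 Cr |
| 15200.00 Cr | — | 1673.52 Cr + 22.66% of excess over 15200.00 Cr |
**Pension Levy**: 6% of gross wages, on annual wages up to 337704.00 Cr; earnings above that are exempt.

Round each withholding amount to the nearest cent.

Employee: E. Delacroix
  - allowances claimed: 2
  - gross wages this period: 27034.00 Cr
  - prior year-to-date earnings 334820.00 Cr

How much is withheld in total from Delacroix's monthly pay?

4359.55 Cr

Regional Income Tax: taxable = 27034.00 Cr − 2×372.00 Cr = 26290.00 Cr
  1673.52 Cr + 22.66% × (26290.00 Cr − 15200.00 Cr) = 1673.52 Cr + 22.66% × 11090.00 Cr = 4186.51 Cr
Pension Levy: cap 337704.00 Cr − YTD 334820.00 Cr = 2884.00 Cr subject; 6% × 2884.00 Cr = 173.04 Cr
Total: 4186.51 Cr + 173.04 Cr = 4359.55 Cr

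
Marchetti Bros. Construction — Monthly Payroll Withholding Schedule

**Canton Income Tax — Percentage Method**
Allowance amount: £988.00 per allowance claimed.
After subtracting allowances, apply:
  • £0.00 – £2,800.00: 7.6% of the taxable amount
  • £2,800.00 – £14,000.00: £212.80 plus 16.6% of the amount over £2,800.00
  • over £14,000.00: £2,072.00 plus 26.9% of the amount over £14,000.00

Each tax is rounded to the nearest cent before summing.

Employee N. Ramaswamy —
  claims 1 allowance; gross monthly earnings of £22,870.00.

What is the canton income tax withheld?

£4,192.26

Canton Income Tax: taxable = £22,870.00 − 1×£988.00 = £21,882.00
  £2,072.00 + 26.9% × (£21,882.00 − £14,000.00) = £2,072.00 + 26.9% × £7,882.00 = £4,192.26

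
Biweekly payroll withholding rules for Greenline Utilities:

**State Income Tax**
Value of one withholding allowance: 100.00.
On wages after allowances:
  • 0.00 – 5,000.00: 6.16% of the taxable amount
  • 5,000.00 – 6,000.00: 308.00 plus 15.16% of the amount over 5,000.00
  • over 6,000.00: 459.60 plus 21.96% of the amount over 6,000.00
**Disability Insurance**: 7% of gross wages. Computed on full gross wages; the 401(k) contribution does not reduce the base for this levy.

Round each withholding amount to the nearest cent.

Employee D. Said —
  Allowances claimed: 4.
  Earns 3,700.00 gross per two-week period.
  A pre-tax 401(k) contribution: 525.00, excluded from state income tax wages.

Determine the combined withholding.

State Income Tax: taxable = 3,700.00 − 525.00 − 4×100.00 = 2,775.00
  6.16% × 2,775.00 = 170.94
Disability Insurance: 7% × 3,700.00 = 259.00
Total: 170.94 + 259.00 = 429.94

429.94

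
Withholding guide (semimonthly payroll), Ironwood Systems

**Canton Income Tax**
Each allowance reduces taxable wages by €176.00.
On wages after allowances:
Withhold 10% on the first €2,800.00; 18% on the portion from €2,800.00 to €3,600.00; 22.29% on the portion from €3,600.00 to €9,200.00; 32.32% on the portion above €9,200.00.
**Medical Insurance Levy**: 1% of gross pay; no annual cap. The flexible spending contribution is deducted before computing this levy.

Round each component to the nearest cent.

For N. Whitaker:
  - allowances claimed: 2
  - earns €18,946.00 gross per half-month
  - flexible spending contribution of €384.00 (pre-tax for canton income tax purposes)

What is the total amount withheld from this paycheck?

Canton Income Tax: taxable = €18,946.00 − €384.00 − 2×€176.00 = €18,210.00
  €1,672.24 + 32.32% × (€18,210.00 − €9,200.00) = €1,672.24 + 32.32% × €9,010.00 = €4,584.27
Medical Insurance Levy: 1% × €18,562.00 = €185.62
Total: €4,584.27 + €185.62 = €4,769.89

€4,769.89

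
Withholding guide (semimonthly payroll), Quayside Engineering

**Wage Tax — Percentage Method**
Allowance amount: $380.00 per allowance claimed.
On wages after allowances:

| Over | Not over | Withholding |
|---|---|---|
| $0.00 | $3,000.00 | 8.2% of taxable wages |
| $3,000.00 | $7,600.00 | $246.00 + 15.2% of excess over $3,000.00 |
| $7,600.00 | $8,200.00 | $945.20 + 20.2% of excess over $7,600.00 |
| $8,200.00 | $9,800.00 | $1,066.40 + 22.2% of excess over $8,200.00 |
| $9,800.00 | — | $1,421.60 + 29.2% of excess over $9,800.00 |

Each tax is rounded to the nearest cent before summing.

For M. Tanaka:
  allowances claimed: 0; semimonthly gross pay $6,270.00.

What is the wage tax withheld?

Wage Tax: taxable = $6,270.00
  $246.00 + 15.2% × ($6,270.00 − $3,000.00) = $246.00 + 15.2% × $3,270.00 = $743.04

$743.04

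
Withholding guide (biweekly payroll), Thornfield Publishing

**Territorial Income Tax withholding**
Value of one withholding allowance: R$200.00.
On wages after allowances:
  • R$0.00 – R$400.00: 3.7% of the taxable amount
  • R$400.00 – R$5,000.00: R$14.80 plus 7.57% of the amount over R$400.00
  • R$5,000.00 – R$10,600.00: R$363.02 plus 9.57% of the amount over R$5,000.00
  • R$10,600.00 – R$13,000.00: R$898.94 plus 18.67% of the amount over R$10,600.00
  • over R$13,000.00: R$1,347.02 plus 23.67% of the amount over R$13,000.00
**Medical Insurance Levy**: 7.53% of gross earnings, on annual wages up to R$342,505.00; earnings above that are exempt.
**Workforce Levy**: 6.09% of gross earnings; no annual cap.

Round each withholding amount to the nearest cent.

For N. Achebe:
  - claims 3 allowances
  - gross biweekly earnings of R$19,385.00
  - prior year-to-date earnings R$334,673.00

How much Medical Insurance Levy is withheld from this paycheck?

Medical Insurance Levy: cap R$342,505.00 − YTD R$334,673.00 = R$7,832.00 subject; 7.53% × R$7,832.00 = R$589.75

R$589.75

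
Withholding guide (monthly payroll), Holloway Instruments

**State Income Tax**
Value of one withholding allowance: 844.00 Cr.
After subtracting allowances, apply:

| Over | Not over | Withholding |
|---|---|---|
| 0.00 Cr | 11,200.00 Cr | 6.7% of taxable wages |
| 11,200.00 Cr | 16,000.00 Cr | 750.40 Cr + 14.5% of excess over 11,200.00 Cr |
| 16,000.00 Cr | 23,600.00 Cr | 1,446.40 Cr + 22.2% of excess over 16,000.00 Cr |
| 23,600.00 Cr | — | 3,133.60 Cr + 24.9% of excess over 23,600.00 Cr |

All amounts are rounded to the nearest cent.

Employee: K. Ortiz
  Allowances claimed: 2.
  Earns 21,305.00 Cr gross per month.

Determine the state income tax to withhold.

2,249.37 Cr

State Income Tax: taxable = 21,305.00 Cr − 2×844.00 Cr = 19,617.00 Cr
  1,446.40 Cr + 22.2% × (19,617.00 Cr − 16,000.00 Cr) = 1,446.40 Cr + 22.2% × 3,617.00 Cr = 2,249.37 Cr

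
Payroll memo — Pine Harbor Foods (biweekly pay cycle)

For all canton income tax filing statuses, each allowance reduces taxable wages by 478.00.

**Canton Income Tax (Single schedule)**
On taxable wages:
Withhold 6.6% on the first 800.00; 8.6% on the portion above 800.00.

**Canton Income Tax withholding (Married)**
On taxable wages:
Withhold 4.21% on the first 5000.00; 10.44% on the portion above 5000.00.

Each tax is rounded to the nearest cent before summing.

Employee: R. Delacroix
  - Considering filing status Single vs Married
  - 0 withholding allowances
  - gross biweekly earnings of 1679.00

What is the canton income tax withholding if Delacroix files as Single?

Canton Income Tax (Single): taxable = 1679.00
  52.80 + 8.6% × (1679.00 − 800.00) = 52.80 + 8.6% × 879.00 = 128.39

128.39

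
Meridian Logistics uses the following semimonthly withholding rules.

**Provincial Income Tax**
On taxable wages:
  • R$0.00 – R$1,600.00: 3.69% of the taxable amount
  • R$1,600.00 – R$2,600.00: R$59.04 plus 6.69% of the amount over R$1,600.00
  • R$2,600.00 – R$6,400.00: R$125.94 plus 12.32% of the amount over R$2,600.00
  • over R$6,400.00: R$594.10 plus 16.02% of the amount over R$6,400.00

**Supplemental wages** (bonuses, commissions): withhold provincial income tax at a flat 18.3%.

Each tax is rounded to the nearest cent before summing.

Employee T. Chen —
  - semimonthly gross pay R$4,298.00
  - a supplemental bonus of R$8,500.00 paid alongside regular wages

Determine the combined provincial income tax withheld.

R$1,890.63

Provincial Income Tax: taxable = R$4,298.00
  R$125.94 + 12.32% × (R$4,298.00 − R$2,600.00) = R$125.94 + 12.32% × R$1,698.00 = R$335.13
Supplemental (18.3% flat on bonus): 18.3% × R$8,500.00 = R$1,555.50
Total provincial income tax: R$335.13 + R$1,555.50 = R$1,890.63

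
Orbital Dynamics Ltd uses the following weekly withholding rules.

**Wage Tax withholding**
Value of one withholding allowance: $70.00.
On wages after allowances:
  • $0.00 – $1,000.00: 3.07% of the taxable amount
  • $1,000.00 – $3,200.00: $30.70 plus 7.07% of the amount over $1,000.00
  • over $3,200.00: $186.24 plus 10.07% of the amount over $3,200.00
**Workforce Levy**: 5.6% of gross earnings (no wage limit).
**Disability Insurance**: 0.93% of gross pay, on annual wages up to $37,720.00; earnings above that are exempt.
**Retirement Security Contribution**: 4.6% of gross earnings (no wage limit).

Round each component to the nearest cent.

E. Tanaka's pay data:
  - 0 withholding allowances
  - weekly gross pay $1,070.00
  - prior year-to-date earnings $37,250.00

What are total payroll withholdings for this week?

Wage Tax: taxable = $1,070.00
  $30.70 + 7.07% × ($1,070.00 − $1,000.00) = $30.70 + 7.07% × $70.00 = $35.65
Workforce Levy: 5.6% × $1,070.00 = $59.92
Disability Insurance: cap $37,720.00 − YTD $37,250.00 = $470.00 subject; 0.93% × $470.00 = $4.37
Retirement Security Contribution: 4.6% × $1,070.00 = $49.22
Total: $35.65 + $59.92 + $4.37 + $49.22 = $149.16

$149.16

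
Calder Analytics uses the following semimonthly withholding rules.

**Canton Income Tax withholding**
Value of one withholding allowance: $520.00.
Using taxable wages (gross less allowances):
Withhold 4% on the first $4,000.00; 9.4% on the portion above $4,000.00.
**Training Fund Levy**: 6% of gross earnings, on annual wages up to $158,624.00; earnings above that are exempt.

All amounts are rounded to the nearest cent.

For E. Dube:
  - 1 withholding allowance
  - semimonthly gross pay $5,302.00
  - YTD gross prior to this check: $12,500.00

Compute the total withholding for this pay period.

$551.63

Canton Income Tax: taxable = $5,302.00 − 1×$520.00 = $4,782.00
  $160.00 + 9.4% × ($4,782.00 − $4,000.00) = $160.00 + 9.4% × $782.00 = $233.51
Training Fund Levy: 6% × $5,302.00 = $318.12
Total: $233.51 + $318.12 = $551.63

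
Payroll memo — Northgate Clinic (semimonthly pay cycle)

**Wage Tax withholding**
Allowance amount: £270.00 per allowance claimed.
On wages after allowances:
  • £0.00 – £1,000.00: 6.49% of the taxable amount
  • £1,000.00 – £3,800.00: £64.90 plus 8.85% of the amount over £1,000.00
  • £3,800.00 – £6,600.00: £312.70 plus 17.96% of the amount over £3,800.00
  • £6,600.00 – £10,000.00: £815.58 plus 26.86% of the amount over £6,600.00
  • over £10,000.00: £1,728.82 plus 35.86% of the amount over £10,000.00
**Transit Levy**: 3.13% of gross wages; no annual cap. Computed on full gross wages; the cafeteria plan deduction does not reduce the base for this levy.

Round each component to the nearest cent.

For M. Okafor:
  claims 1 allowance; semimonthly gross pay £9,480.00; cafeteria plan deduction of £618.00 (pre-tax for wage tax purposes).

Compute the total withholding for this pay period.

£1,647.35

Wage Tax: taxable = £9,480.00 − £618.00 − 1×£270.00 = £8,592.00
  £815.58 + 26.86% × (£8,592.00 − £6,600.00) = £815.58 + 26.86% × £1,992.00 = £1,350.63
Transit Levy: 3.13% × £9,480.00 = £296.72
Total: £1,350.63 + £296.72 = £1,647.35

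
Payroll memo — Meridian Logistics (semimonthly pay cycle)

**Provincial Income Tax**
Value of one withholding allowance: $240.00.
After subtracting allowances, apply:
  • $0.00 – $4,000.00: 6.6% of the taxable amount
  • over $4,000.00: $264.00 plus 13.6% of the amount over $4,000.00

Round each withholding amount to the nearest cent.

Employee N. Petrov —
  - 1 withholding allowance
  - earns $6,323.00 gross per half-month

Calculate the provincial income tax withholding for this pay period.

$547.29

Provincial Income Tax: taxable = $6,323.00 − 1×$240.00 = $6,083.00
  $264.00 + 13.6% × ($6,083.00 − $4,000.00) = $264.00 + 13.6% × $2,083.00 = $547.29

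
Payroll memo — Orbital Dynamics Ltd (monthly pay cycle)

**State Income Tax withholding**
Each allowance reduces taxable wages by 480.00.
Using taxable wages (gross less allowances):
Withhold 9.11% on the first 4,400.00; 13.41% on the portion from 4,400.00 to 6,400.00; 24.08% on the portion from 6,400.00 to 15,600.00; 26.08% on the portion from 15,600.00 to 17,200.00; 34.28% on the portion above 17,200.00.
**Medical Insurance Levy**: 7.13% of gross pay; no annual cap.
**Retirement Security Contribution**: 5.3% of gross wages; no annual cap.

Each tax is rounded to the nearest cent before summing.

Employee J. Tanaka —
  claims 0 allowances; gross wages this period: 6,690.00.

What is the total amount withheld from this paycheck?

1,570.44

State Income Tax: taxable = 6,690.00
  669.04 + 24.08% × (6,690.00 − 6,400.00) = 669.04 + 24.08% × 290.00 = 738.87
Medical Insurance Levy: 7.13% × 6,690.00 = 477.00
Retirement Security Contribution: 5.3% × 6,690.00 = 354.57
Total: 738.87 + 477.00 + 354.57 = 1,570.44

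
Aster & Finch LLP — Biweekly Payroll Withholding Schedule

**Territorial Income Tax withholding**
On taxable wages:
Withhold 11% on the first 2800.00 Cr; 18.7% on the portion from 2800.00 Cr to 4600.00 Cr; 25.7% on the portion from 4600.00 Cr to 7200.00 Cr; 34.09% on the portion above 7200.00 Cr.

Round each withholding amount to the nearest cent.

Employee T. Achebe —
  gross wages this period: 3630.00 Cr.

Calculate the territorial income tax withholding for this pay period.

Territorial Income Tax: taxable = 3630.00 Cr
  308.00 Cr + 18.7% × (3630.00 Cr − 2800.00 Cr) = 308.00 Cr + 18.7% × 830.00 Cr = 463.21 Cr

463.21 Cr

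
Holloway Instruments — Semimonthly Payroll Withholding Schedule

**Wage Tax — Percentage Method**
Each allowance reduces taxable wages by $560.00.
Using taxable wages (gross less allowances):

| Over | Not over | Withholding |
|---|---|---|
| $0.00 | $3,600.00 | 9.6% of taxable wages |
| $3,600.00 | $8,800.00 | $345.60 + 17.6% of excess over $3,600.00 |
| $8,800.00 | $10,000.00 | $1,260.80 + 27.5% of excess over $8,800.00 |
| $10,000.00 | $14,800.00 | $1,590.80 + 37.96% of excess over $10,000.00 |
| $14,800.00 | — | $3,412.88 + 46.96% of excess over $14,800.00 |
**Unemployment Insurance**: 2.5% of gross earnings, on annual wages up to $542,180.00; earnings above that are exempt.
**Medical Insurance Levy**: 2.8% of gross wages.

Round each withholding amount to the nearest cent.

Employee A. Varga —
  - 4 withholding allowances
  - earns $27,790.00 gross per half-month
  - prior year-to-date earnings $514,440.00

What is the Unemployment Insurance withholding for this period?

$693.50

Unemployment Insurance: cap $542,180.00 − YTD $514,440.00 = $27,740.00 subject; 2.5% × $27,740.00 = $693.50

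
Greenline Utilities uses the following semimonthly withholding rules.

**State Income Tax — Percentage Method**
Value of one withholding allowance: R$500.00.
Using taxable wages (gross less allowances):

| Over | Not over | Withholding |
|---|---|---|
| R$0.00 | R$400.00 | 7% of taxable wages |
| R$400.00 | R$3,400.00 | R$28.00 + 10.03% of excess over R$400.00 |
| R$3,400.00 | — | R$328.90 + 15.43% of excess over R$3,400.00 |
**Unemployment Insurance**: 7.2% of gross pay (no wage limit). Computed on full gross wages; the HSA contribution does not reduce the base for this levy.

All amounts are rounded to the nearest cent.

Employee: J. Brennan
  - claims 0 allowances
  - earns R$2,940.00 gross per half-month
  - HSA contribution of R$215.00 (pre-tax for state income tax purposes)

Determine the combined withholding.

State Income Tax: taxable = R$2,940.00 − R$215.00 = R$2,725.00
  R$28.00 + 10.03% × (R$2,725.00 − R$400.00) = R$28.00 + 10.03% × R$2,325.00 = R$261.20
Unemployment Insurance: 7.2% × R$2,940.00 = R$211.68
Total: R$261.20 + R$211.68 = R$472.88

R$472.88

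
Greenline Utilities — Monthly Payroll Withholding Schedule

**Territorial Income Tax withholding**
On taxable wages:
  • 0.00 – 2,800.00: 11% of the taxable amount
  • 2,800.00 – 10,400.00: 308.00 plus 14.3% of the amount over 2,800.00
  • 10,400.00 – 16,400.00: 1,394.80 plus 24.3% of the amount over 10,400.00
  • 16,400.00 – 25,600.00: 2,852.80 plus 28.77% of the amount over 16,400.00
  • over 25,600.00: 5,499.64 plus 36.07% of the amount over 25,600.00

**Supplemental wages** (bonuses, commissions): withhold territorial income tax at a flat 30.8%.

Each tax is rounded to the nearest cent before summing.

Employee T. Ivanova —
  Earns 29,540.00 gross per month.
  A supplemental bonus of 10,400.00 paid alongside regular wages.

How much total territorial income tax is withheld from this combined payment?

Territorial Income Tax: taxable = 29,540.00
  5,499.64 + 36.07% × (29,540.00 − 25,600.00) = 5,499.64 + 36.07% × 3,940.00 = 6,920.80
Supplemental (30.8% flat on bonus): 30.8% × 10,400.00 = 3,203.20
Total territorial income tax: 6,920.80 + 3,203.20 = 10,124.00

10,124.00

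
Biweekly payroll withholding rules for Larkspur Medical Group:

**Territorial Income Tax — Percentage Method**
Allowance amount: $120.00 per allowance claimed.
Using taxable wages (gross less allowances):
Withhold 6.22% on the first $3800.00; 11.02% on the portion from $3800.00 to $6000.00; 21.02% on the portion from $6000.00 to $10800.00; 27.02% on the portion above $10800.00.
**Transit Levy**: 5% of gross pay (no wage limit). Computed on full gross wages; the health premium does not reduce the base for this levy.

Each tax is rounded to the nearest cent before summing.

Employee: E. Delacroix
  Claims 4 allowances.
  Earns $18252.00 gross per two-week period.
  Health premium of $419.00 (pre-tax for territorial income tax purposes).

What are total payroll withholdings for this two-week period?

Territorial Income Tax: taxable = $18252.00 − $419.00 − 4×$120.00 = $17353.00
  $1487.76 + 27.02% × ($17353.00 − $10800.00) = $1487.76 + 27.02% × $6553.00 = $3258.38
Transit Levy: 5% × $18252.00 = $912.60
Total: $3258.38 + $912.60 = $4170.98

$4170.98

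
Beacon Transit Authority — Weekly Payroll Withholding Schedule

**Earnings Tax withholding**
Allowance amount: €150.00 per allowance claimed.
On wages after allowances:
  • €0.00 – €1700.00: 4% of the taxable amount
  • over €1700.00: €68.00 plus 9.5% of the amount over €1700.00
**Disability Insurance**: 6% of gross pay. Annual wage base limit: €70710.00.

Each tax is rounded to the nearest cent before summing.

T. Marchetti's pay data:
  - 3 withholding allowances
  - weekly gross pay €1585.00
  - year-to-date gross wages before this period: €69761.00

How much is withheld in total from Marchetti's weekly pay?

Earnings Tax: taxable = €1585.00 − 3×€150.00 = €1135.00
  4% × €1135.00 = €45.40
Disability Insurance: cap €70710.00 − YTD €69761.00 = €949.00 subject; 6% × €949.00 = €56.94
Total: €45.40 + €56.94 = €102.34

€102.34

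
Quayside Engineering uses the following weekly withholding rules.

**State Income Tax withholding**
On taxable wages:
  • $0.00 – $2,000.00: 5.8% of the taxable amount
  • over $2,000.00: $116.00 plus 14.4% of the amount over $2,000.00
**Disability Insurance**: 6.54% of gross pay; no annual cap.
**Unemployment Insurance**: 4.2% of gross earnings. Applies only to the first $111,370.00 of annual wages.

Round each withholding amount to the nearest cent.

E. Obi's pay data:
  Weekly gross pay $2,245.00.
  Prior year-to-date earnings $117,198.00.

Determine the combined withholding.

State Income Tax: taxable = $2,245.00
  $116.00 + 14.4% × ($2,245.00 − $2,000.00) = $116.00 + 14.4% × $245.00 = $151.28
Disability Insurance: 6.54% × $2,245.00 = $146.82
Unemployment Insurance: YTD $117,198.00 ≥ cap $111,370.00 → $0.00
Total: $151.28 + $146.82 + $0.00 = $298.10

$298.10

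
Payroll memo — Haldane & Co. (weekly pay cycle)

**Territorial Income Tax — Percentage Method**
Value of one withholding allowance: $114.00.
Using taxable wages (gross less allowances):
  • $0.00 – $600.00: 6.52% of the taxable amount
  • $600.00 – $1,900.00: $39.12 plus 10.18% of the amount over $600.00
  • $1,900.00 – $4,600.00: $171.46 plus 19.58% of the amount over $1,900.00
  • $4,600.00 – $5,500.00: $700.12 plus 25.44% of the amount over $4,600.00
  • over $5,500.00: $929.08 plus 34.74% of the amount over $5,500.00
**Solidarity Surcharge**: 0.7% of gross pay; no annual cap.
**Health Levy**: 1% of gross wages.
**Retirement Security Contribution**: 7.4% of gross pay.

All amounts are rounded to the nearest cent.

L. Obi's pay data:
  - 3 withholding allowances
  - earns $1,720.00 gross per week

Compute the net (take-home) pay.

$1,445.16

Territorial Income Tax: taxable = $1,720.00 − 3×$114.00 = $1,378.00
  $39.12 + 10.18% × ($1,378.00 − $600.00) = $39.12 + 10.18% × $778.00 = $118.32
Solidarity Surcharge: 0.7% × $1,720.00 = $12.04
Health Levy: 1% × $1,720.00 = $17.20
Retirement Security Contribution: 7.4% × $1,720.00 = $127.28
Total withheld: $118.32 + $12.04 + $17.20 + $127.28 = $274.84
Net pay: $1,720.00 − $274.84 = $1,445.16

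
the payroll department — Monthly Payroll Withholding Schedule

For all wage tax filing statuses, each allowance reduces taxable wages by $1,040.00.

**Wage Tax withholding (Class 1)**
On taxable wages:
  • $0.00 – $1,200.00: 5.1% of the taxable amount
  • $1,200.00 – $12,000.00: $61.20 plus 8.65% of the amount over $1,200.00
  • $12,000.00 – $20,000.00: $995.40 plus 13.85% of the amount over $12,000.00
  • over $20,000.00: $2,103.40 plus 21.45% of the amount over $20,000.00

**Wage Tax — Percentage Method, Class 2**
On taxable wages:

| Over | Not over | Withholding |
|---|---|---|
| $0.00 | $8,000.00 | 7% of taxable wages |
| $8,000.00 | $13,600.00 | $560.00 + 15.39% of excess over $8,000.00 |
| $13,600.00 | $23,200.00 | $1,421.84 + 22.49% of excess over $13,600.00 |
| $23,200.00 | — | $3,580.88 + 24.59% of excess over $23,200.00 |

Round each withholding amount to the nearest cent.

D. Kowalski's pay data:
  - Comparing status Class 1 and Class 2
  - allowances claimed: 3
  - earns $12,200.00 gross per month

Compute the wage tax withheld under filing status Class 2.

$726.21

Wage Tax (Class 2): taxable = $12,200.00 − 3×$1,040.00 = $9,080.00
  $560.00 + 15.39% × ($9,080.00 − $8,000.00) = $560.00 + 15.39% × $1,080.00 = $726.21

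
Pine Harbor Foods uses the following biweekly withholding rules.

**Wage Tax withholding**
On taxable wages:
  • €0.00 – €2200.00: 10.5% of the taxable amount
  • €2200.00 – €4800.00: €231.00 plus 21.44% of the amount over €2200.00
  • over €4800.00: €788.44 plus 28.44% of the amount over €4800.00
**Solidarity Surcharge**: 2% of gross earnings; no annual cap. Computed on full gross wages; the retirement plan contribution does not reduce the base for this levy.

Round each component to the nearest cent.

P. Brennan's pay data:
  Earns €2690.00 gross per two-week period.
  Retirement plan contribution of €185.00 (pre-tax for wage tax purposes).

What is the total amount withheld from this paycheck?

Wage Tax: taxable = €2690.00 − €185.00 = €2505.00
  €231.00 + 21.44% × (€2505.00 − €2200.00) = €231.00 + 21.44% × €305.00 = €296.39
Solidarity Surcharge: 2% × €2690.00 = €53.80
Total: €296.39 + €53.80 = €350.19

€350.19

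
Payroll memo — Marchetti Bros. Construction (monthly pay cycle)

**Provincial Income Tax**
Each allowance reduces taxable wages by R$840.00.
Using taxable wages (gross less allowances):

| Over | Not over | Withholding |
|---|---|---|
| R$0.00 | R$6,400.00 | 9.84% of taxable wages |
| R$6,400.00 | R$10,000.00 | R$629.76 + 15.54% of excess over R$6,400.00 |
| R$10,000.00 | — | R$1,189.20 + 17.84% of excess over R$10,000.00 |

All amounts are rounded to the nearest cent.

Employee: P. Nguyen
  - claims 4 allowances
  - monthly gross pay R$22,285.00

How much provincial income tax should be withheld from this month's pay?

Provincial Income Tax: taxable = R$22,285.00 − 4×R$840.00 = R$18,925.00
  R$1,189.20 + 17.84% × (R$18,925.00 − R$10,000.00) = R$1,189.20 + 17.84% × R$8,925.00 = R$2,781.42

R$2,781.42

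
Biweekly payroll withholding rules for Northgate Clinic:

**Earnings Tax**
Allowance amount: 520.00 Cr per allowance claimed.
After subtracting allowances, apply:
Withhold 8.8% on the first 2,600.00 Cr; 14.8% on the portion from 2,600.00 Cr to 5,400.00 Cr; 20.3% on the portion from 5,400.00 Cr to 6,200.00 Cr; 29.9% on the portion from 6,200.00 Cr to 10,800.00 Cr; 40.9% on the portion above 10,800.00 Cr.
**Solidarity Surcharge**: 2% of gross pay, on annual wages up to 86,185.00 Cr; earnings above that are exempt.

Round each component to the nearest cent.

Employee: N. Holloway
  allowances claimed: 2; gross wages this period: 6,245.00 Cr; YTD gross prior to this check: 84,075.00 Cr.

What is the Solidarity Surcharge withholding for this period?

Solidarity Surcharge: cap 86,185.00 Cr − YTD 84,075.00 Cr = 2,110.00 Cr subject; 2% × 2,110.00 Cr = 42.20 Cr

42.20 Cr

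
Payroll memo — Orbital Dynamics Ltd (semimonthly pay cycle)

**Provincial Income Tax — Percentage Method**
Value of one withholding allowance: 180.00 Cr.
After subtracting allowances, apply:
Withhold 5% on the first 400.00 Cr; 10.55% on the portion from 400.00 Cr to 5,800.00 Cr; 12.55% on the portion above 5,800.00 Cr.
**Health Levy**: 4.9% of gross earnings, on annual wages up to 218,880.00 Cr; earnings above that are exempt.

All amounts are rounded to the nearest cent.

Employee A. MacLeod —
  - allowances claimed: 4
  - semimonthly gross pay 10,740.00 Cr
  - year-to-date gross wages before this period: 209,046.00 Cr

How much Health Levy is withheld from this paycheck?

Health Levy: cap 218,880.00 Cr − YTD 209,046.00 Cr = 9,834.00 Cr subject; 4.9% × 9,834.00 Cr = 481.87 Cr

481.87 Cr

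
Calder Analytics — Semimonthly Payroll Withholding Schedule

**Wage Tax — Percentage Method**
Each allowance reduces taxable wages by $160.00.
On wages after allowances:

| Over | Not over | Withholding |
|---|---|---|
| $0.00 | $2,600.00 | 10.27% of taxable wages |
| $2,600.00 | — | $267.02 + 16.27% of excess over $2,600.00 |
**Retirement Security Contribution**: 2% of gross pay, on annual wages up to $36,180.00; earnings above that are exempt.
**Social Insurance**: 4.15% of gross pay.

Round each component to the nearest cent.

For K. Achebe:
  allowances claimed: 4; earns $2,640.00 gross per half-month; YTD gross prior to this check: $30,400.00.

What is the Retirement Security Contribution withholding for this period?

Retirement Security Contribution: 2% × $2,640.00 = $52.80

$52.80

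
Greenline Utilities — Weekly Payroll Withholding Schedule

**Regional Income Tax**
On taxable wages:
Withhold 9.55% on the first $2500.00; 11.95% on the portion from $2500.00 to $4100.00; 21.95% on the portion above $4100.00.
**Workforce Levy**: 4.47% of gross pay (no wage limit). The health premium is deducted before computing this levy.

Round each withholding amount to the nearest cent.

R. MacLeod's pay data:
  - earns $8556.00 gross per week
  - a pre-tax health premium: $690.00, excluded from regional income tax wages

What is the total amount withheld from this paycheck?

$1608.20

Regional Income Tax: taxable = $8556.00 − $690.00 = $7866.00
  $429.95 + 21.95% × ($7866.00 − $4100.00) = $429.95 + 21.95% × $3766.00 = $1256.59
Workforce Levy: 4.47% × $7866.00 = $351.61
Total: $1256.59 + $351.61 = $1608.20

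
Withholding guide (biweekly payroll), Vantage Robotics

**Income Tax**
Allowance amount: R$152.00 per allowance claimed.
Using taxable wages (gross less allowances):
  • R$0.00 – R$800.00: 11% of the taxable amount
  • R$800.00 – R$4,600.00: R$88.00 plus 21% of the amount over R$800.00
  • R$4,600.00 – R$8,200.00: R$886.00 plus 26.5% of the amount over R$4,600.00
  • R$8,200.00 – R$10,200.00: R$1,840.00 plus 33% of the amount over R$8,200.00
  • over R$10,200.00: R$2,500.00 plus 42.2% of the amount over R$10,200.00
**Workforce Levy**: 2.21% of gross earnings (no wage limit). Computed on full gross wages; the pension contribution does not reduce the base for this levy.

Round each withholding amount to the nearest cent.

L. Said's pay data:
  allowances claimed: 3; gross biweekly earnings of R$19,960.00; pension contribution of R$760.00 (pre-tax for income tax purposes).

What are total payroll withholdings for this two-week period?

Income Tax: taxable = R$19,960.00 − R$760.00 − 3×R$152.00 = R$18,744.00
  R$2,500.00 + 42.2% × (R$18,744.00 − R$10,200.00) = R$2,500.00 + 42.2% × R$8,544.00 = R$6,105.57
Workforce Levy: 2.21% × R$19,960.00 = R$441.12
Total: R$6,105.57 + R$441.12 = R$6,546.69

R$6,546.69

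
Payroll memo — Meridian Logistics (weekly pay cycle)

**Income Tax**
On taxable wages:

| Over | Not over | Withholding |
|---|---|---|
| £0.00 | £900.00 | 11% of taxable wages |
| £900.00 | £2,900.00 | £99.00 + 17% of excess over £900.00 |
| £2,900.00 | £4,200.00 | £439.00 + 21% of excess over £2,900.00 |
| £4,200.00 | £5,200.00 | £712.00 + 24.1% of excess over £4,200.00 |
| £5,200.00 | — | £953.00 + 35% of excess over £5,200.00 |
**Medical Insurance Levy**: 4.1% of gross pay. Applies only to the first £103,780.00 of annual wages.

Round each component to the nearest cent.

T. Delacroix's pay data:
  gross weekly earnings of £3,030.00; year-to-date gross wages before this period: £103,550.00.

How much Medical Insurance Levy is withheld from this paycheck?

Medical Insurance Levy: cap £103,780.00 − YTD £103,550.00 = £230.00 subject; 4.1% × £230.00 = £9.43

£9.43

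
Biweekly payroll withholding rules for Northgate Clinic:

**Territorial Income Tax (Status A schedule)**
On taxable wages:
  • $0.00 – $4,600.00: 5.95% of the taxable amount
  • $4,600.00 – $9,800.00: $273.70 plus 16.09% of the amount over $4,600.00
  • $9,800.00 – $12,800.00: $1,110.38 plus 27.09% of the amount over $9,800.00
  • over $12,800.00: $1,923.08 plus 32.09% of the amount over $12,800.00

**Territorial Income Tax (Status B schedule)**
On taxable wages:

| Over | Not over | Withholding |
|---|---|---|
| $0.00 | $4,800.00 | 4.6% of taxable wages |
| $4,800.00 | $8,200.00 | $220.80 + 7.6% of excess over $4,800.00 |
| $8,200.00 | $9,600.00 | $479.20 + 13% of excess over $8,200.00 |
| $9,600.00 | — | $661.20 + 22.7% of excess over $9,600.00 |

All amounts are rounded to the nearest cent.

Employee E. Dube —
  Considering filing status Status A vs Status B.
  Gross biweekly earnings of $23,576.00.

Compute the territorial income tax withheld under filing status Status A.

Territorial Income Tax (Status A): taxable = $23,576.00
  $1,923.08 + 32.09% × ($23,576.00 − $12,800.00) = $1,923.08 + 32.09% × $10,776.00 = $5,381.10

$5,381.10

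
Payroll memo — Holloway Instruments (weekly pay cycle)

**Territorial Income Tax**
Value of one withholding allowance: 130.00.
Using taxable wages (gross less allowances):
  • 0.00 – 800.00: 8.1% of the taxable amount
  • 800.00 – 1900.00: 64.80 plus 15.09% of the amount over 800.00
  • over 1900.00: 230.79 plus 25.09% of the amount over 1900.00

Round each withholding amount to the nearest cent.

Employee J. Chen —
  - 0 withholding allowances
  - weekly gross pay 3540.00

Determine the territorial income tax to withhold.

642.27

Territorial Income Tax: taxable = 3540.00
  230.79 + 25.09% × (3540.00 − 1900.00) = 230.79 + 25.09% × 1640.00 = 642.27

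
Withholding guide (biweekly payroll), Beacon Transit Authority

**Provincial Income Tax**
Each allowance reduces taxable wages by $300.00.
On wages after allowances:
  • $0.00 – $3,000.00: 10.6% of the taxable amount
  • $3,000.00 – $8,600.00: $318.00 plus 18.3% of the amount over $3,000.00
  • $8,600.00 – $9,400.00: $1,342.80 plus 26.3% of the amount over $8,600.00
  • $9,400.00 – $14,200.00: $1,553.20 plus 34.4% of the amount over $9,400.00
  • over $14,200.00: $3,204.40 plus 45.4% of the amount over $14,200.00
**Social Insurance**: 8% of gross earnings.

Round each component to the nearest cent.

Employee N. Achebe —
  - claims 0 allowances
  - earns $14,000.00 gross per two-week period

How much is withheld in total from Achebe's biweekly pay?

Provincial Income Tax: taxable = $14,000.00
  $1,553.20 + 34.4% × ($14,000.00 − $9,400.00) = $1,553.20 + 34.4% × $4,600.00 = $3,135.60
Social Insurance: 8% × $14,000.00 = $1,120.00
Total: $3,135.60 + $1,120.00 = $4,255.60

$4,255.60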